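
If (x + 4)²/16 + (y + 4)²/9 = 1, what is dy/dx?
Take d/dx of both sides. Since y is implicitly a function of x, the chain rule attaches a y' = dy/dx factor whenever we differentiate through y.

Set F(x, y) = (left side) − (right side), so the curve is F = 0. Differentiating each term of F:
  d/dx[(x + 4)^2/16] = x/8 + 1/2
  d/dx[(y + 4)^2/9] = 2·y'(y + 4)/9
  d/dx[-1] = 0

Collecting, the y'-free part is the partial derivative in x and the y' coefficient is the partial derivative in y:
  ∂F/∂x = x/8 + 1/2
  ∂F/∂y = 2y/9 + 8/9

so d/dx[F(x, y(x))] = ∂F/∂x + (∂F/∂y)·y' = 0. Rearranging,
  dy/dx = -(∂F/∂x)/(∂F/∂y) = -(x/8 + 1/2)/(2y/9 + 8/9)
        = -((x + 4)/8)/(2(y + 4)/9) = 9(-x - 4)/(16(y + 4))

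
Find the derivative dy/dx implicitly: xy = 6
Differentiate both sides with respect to x, treating y as y(x). By the chain rule, any term containing y contributes a factor of y' = dy/dx when we differentiate it.

Move every term to one side and write the relation as F(x, y) = 0. Term by term,
  d/dx[xy] = x·y' + y
  d/dx[-6] = 0

The pieces without y' make up ∂F/∂x and the coefficient of y' is ∂F/∂y:
  ∂F/∂x = y,
  ∂F/∂y = x.

Since d/dx[F] = ∂F/∂x + (∂F/∂y)·y' = 0, solve for y':
  (∂F/∂y)·y' = -∂F/∂x
  dy/dx = -(∂F/∂x)/(∂F/∂y) = -(y)/(x) = -y/x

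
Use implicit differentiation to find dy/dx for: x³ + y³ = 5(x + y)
Differentiate the relation implicitly: treat y = y(x) and apply the chain rule, so every y-derivative picks up a y' = dy/dx factor.

With everything moved to the left-hand side, differentiate term by term:
  d/dx[x^3] = 3x^2
  d/dx[-5x] = -5
  d/dx[y^3] = 3y^2·y'
  d/dx[-5y] = -5·y'

Separating the contributions that come from x directly and those that come through y:
  without y':      3x^2 - 5
  multiplying y':  3y^2 - 5

so (3x^2 - 5) + (3y^2 - 5)·y' = 0, and therefore
  dy/dx = -(3x^2 - 5)/(3y^2 - 5) = (5 - 3x^2)/(3y^2 - 5)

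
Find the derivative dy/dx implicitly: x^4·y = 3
Differentiate the relation implicitly: treat y = y(x) and apply the chain rule, so every y-derivative picks up a y' = dy/dx factor.

With everything moved to the left-hand side, differentiate term by term:
  d/dx[x^4y] = x^4·y' + 4x^3y
  d/dx[-3] = 0

Separating the contributions that come from x directly and those that come through y:
  without y':      4x^3y
  multiplying y':  x^4

so (4x^3y) + (x^4)·y' = 0, and therefore
  dy/dx = -(4x^3y)/(x^4) = -4y/x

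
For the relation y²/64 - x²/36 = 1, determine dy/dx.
Differentiate both sides with respect to x, treating y as y(x). By the chain rule, any term containing y contributes a factor of y' = dy/dx when we differentiate it.

Move every term to one side and write the relation as F(x, y) = 0. Term by term,
  d/dx[-x^2/36] = -x/18
  d/dx[y^2/64] = y·y'/32
  d/dx[-1] = 0

The pieces without y' make up ∂F/∂x and the coefficient of y' is ∂F/∂y:
  ∂F/∂x = -x/18,
  ∂F/∂y = y/32.

Since d/dx[F] = ∂F/∂x + (∂F/∂y)·y' = 0, solve for y':
  (∂F/∂y)·y' = -∂F/∂x
  dy/dx = -(∂F/∂x)/(∂F/∂y) = -(-x/18)/(y/32) = 16x/(9y)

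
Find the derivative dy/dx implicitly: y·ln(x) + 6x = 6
Differentiate both sides with respect to x, treating y as y(x). By the chain rule, any term containing y contributes a factor of y' = dy/dx when we differentiate it.

Move every term to one side and write the relation as F(x, y) = 0. Term by term,
  d/dx[6x] = 6
  d/dx[y·ln(x)] = y'·ln(x) + y/x
  d/dx[-6] = 0

The pieces without y' make up ∂F/∂x and the coefficient of y' is ∂F/∂y:
  ∂F/∂x = 6 + y/x,
  ∂F/∂y = ln(x).

Since d/dx[F] = ∂F/∂x + (∂F/∂y)·y' = 0, solve for y':
  (∂F/∂y)·y' = -∂F/∂x
  dy/dx = -(∂F/∂x)/(∂F/∂y) = -(6 + y/x)/(ln(x))
        = -((6x + y)/x)/(ln(x)) = (-6x - y)/(x·ln(x))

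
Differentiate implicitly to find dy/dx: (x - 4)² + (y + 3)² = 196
Differentiate the relation implicitly: treat y = y(x) and apply the chain rule, so every y-derivative picks up a y' = dy/dx factor.

With everything moved to the left-hand side, differentiate term by term:
  d/dx[(x - 4)^2] = 2x - 8
  d/dx[(y + 3)^2] = 2·y'(y + 3)
  d/dx[-196] = 0

Separating the contributions that come from x directly and those that come through y:
  without y':      2x - 8
  multiplying y':  2y + 6

so (2x - 8) + (2y + 6)·y' = 0, and therefore
  dy/dx = -(2x - 8)/(2y + 6) = (4 - x)/(y + 3)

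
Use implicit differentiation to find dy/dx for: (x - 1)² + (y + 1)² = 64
Differentiate both sides with respect to x, treating y as y(x). By the chain rule, any term containing y contributes a factor of y' = dy/dx when we differentiate it.

Move every term to one side and write the relation as F(x, y) = 0. Term by term,
  d/dx[(x - 1)^2] = 2x - 2
  d/dx[(y + 1)^2] = 2·y'(y + 1)
  d/dx[-64] = 0

The pieces without y' make up ∂F/∂x and the coefficient of y' is ∂F/∂y:
  ∂F/∂x = 2x - 2,
  ∂F/∂y = 2y + 2.

Since d/dx[F] = ∂F/∂x + (∂F/∂y)·y' = 0, solve for y':
  (∂F/∂y)·y' = -∂F/∂x
  dy/dx = -(∂F/∂x)/(∂F/∂y) = -(2x - 2)/(2y + 2) = (1 - x)/(y + 1)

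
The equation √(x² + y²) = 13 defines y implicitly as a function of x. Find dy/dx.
Apply d/dx to both sides, remembering that y depends on x. Each occurrence of y therefore brings in a y' = dy/dx via the chain rule.

With F(x, y) equal to the left-hand side minus the right, differentiate F term by term:
  d/dx[√(x^2 + y^2)] = (x + y·y')/√(x^2 + y^2)
  d/dx[-13] = 0
Adding these up, d/dx[F] = 0 becomes
  (x/√(x^2 + y^2)) + (y/√(x^2 + y^2))·y' = 0,
so isolating y',
  dy/dx = -(x/√(x^2 + y^2))/(y/√(x^2 + y^2)) = -x/y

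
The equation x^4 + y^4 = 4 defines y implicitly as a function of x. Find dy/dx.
Differentiate the relation implicitly: treat y = y(x) and apply the chain rule, so every y-derivative picks up a y' = dy/dx factor.

With everything moved to the left-hand side, differentiate term by term:
  d/dx[x^4] = 4x^3
  d/dx[y^4] = 4y^3·y'
  d/dx[-4] = 0

Separating the contributions that come from x directly and those that come through y:
  without y':      4x^3
  multiplying y':  4y^3

so (4x^3) + (4y^3)·y' = 0, and therefore
  dy/dx = -(4x^3)/(4y^3) = -x^3/y^3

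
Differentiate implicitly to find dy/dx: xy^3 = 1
Differentiate both sides with respect to x, treating y as y(x). By the chain rule, any term containing y contributes a factor of y' = dy/dx when we differentiate it.

Move every term to one side and write the relation as F(x, y) = 0. Term by term,
  d/dx[xy^3] = 3xy^2·y' + y^3
  d/dx[-1] = 0

The pieces without y' make up ∂F/∂x and the coefficient of y' is ∂F/∂y:
  ∂F/∂x = y^3,
  ∂F/∂y = 3xy^2.

Since d/dx[F] = ∂F/∂x + (∂F/∂y)·y' = 0, solve for y':
  (∂F/∂y)·y' = -∂F/∂x
  dy/dx = -(∂F/∂x)/(∂F/∂y) = -(y^3)/(3xy^2) = -y/(3x)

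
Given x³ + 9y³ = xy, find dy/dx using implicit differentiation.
Differentiate the relation implicitly: treat y = y(x) and apply the chain rule, so every y-derivative picks up a y' = dy/dx factor.

With everything moved to the left-hand side, differentiate term by term:
  d/dx[x^3] = 3x^2
  d/dx[-xy] = -x·y' - y
  d/dx[9y^3] = 27y^2·y'

Separating the contributions that come from x directly and those that come through y:
  without y':      3x^2 - y
  multiplying y':  -x + 27y^2

so (3x^2 - y) + (-x + 27y^2)·y' = 0, and therefore
  dy/dx = -(3x^2 - y)/(-x + 27y^2) = (3x^2 - y)/(x - 27y^2)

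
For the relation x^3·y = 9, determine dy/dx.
Take d/dx of both sides. Since y is implicitly a function of x, the chain rule attaches a y' = dy/dx factor whenever we differentiate through y.

Set F(x, y) = (left side) − (right side), so the curve is F = 0. Differentiating each term of F:
  d/dx[x^3y] = x^3·y' + 3x^2y
  d/dx[-9] = 0

Collecting, the y'-free part is the partial derivative in x and the y' coefficient is the partial derivative in y:
  ∂F/∂x = 3x^2y
  ∂F/∂y = x^3

so d/dx[F(x, y(x))] = ∂F/∂x + (∂F/∂y)·y' = 0. Rearranging,
  dy/dx = -(∂F/∂x)/(∂F/∂y) = -(3x^2y)/(x^3) = -3y/x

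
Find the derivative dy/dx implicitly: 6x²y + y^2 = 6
Differentiate both sides with respect to x, treating y as y(x). By the chain rule, any term containing y contributes a factor of y' = dy/dx when we differentiate it.

Move every term to one side and write the relation as F(x, y) = 0. Term by term,
  d/dx[6x^2y] = 6x^2·y' + 12xy
  d/dx[y^2] = 2y·y'
  d/dx[-6] = 0

The pieces without y' make up ∂F/∂x and the coefficient of y' is ∂F/∂y:
  ∂F/∂x = 12xy,
  ∂F/∂y = 6x^2 + 2y.

Since d/dx[F] = ∂F/∂x + (∂F/∂y)·y' = 0, solve for y':
  (∂F/∂y)·y' = -∂F/∂x
  dy/dx = -(∂F/∂x)/(∂F/∂y) = -(12xy)/(6x^2 + 2y) = -6xy/(3x^2 + y)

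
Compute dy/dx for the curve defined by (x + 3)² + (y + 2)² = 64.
Apply d/dx to both sides, remembering that y depends on x. Each occurrence of y therefore brings in a y' = dy/dx via the chain rule.

With F(x, y) equal to the left-hand side minus the right, differentiate F term by term:
  d/dx[(x + 3)^2] = 2x + 6
  d/dx[(y + 2)^2] = 2·y'(y + 2)
  d/dx[-64] = 0
Adding these up, d/dx[F] = 0 becomes
  (2x + 6) + (2y + 4)·y' = 0,
so isolating y',
  dy/dx = -(2x + 6)/(2y + 4) = (-x - 3)/(y + 2)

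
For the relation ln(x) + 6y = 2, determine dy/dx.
Take d/dx of both sides. Since y is implicitly a function of x, the chain rule attaches a y' = dy/dx factor whenever we differentiate through y.

Set F(x, y) = (left side) − (right side), so the curve is F = 0. Differentiating each term of F:
  d/dx[6y] = 6·y'
  d/dx[ln(x)] = 1/x
  d/dx[-2] = 0

Collecting, the y'-free part is the partial derivative in x and the y' coefficient is the partial derivative in y:
  ∂F/∂x = 1/x
  ∂F/∂y = 6

so d/dx[F(x, y(x))] = ∂F/∂x + (∂F/∂y)·y' = 0. Rearranging,
  dy/dx = -(∂F/∂x)/(∂F/∂y) = -(1/x)/(6) = -1/(6x)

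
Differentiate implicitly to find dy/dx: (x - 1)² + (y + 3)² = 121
Take d/dx of both sides. Since y is implicitly a function of x, the chain rule attaches a y' = dy/dx factor whenever we differentiate through y.

Set F(x, y) = (left side) − (right side), so the curve is F = 0. Differentiating each term of F:
  d/dx[(x - 1)^2] = 2x - 2
  d/dx[(y + 3)^2] = 2·y'(y + 3)
  d/dx[-121] = 0

Collecting, the y'-free part is the partial derivative in x and the y' coefficient is the partial derivative in y:
  ∂F/∂x = 2x - 2
  ∂F/∂y = 2y + 6

so d/dx[F(x, y(x))] = ∂F/∂x + (∂F/∂y)·y' = 0. Rearranging,
  dy/dx = -(∂F/∂x)/(∂F/∂y) = -(2x - 2)/(2y + 6) = (1 - x)/(y + 3)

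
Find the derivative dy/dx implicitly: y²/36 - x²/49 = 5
Differentiate the relation implicitly: treat y = y(x) and apply the chain rule, so every y-derivative picks up a y' = dy/dx factor.

With everything moved to the left-hand side, differentiate term by term:
  d/dx[-x^2/49] = -2x/49
  d/dx[y^2/36] = y·y'/18
  d/dx[-5] = 0

Separating the contributions that come from x directly and those that come through y:
  without y':      -2x/49
  multiplying y':  y/18

so (-2x/49) + (y/18)·y' = 0, and therefore
  dy/dx = -(-2x/49)/(y/18) = 36x/(49y)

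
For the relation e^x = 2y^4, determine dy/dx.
Take d/dx of both sides. Since y is implicitly a function of x, the chain rule attaches a y' = dy/dx factor whenever we differentiate through y.

Set F(x, y) = (left side) − (right side), so the curve is F = 0. Differentiating each term of F:
  d/dx[-2y^4] = -8y^3·y'
  d/dx[e^(x)] = e^(x)

Collecting, the y'-free part is the partial derivative in x and the y' coefficient is the partial derivative in y:
  ∂F/∂x = e^(x)
  ∂F/∂y = -8y^3

so d/dx[F(x, y(x))] = ∂F/∂x + (∂F/∂y)·y' = 0. Rearranging,
  dy/dx = -(∂F/∂x)/(∂F/∂y) = -(e^(x))/(-8y^3) = e^(x)/(8y^3)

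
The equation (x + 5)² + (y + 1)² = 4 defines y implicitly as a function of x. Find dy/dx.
Differentiate both sides with respect to x, treating y as y(x). By the chain rule, any term containing y contributes a factor of y' = dy/dx when we differentiate it.

Move every term to one side and write the relation as F(x, y) = 0. Term by term,
  d/dx[(x + 5)^2] = 2x + 10
  d/dx[(y + 1)^2] = 2·y'(y + 1)
  d/dx[-4] = 0

The pieces without y' make up ∂F/∂x and the coefficient of y' is ∂F/∂y:
  ∂F/∂x = 2x + 10,
  ∂F/∂y = 2y + 2.

Since d/dx[F] = ∂F/∂x + (∂F/∂y)·y' = 0, solve for y':
  (∂F/∂y)·y' = -∂F/∂x
  dy/dx = -(∂F/∂x)/(∂F/∂y) = -(2x + 10)/(2y + 2) = (-x - 5)/(y + 1)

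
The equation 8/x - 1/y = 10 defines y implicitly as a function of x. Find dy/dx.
Differentiate both sides with respect to x, treating y as y(x). By the chain rule, any term containing y contributes a factor of y' = dy/dx when we differentiate it.

Move every term to one side and write the relation as F(x, y) = 0. Term by term,
  d/dx[-1/y] = y'/y^2
  d/dx[8/x] = -8/x^2
  d/dx[-10] = 0

The pieces without y' make up ∂F/∂x and the coefficient of y' is ∂F/∂y:
  ∂F/∂x = -8/x^2,
  ∂F/∂y = y^(-2).

Since d/dx[F] = ∂F/∂x + (∂F/∂y)·y' = 0, solve for y':
  (∂F/∂y)·y' = -∂F/∂x
  dy/dx = -(∂F/∂x)/(∂F/∂y) = -(-8/x^2)/(y^(-2)) = 8y^2/x^2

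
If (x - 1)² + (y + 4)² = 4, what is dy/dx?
Differentiate the relation implicitly: treat y = y(x) and apply the chain rule, so every y-derivative picks up a y' = dy/dx factor.

With everything moved to the left-hand side, differentiate term by term:
  d/dx[(x - 1)^2] = 2x - 2
  d/dx[(y + 4)^2] = 2·y'(y + 4)
  d/dx[-4] = 0

Separating the contributions that come from x directly and those that come through y:
  without y':      2x - 2
  multiplying y':  2y + 8

so (2x - 2) + (2y + 8)·y' = 0, and therefore
  dy/dx = -(2x - 2)/(2y + 8) = (1 - x)/(y + 4)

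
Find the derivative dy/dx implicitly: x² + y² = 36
Take d/dx of both sides. Since y is implicitly a function of x, the chain rule attaches a y' = dy/dx factor whenever we differentiate through y.

Set F(x, y) = (left side) − (right side), so the curve is F = 0. Differentiating each term of F:
  d/dx[x^2] = 2x
  d/dx[y^2] = 2y·y'
  d/dx[-36] = 0

Collecting, the y'-free part is the partial derivative in x and the y' coefficient is the partial derivative in y:
  ∂F/∂x = 2x
  ∂F/∂y = 2y

so d/dx[F(x, y(x))] = ∂F/∂x + (∂F/∂y)·y' = 0. Rearranging,
  dy/dx = -(∂F/∂x)/(∂F/∂y) = -(2x)/(2y) = -x/y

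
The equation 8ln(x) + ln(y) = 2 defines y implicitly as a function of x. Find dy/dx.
Apply d/dx to both sides, remembering that y depends on x. Each occurrence of y therefore brings in a y' = dy/dx via the chain rule.

With F(x, y) equal to the left-hand side minus the right, differentiate F term by term:
  d/dx[8ln(x)] = 8/x
  d/dx[ln(y)] = y'/y
  d/dx[-2] = 0
Adding these up, d/dx[F] = 0 becomes
  (8/x) + (1/y)·y' = 0,
so isolating y',
  dy/dx = -(8/x)/(1/y) = -8y/x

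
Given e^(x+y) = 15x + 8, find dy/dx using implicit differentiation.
Apply d/dx to both sides, remembering that y depends on x. Each occurrence of y therefore brings in a y' = dy/dx via the chain rule.

With F(x, y) equal to the left-hand side minus the right, differentiate F term by term:
  d/dx[-15x] = -15
  d/dx[e^(x + y)] = (y' + 1)·e^(x + y)
  d/dx[-8] = 0
Adding these up, d/dx[F] = 0 becomes
  (e^(x + y) - 15) + (e^(x + y))·y' = 0,
so isolating y',
  dy/dx = -(e^(x + y) - 15)/(e^(x + y)) = 15e^(-x - y) - 1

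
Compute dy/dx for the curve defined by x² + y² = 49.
Differentiate both sides with respect to x, treating y as y(x). By the chain rule, any term containing y contributes a factor of y' = dy/dx when we differentiate it.

Move every term to one side and write the relation as F(x, y) = 0. Term by term,
  d/dx[x^2] = 2x
  d/dx[y^2] = 2y·y'
  d/dx[-49] = 0

The pieces without y' make up ∂F/∂x and the coefficient of y' is ∂F/∂y:
  ∂F/∂x = 2x,
  ∂F/∂y = 2y.

Since d/dx[F] = ∂F/∂x + (∂F/∂y)·y' = 0, solve for y':
  (∂F/∂y)·y' = -∂F/∂x
  dy/dx = -(∂F/∂x)/(∂F/∂y) = -(2x)/(2y) = -x/y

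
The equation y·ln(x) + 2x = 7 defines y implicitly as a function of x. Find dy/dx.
Differentiate both sides with respect to x, treating y as y(x). By the chain rule, any term containing y contributes a factor of y' = dy/dx when we differentiate it.

Move every term to one side and write the relation as F(x, y) = 0. Term by term,
  d/dx[2x] = 2
  d/dx[y·ln(x)] = y'·ln(x) + y/x
  d/dx[-7] = 0

The pieces without y' make up ∂F/∂x and the coefficient of y' is ∂F/∂y:
  ∂F/∂x = 2 + y/x,
  ∂F/∂y = ln(x).

Since d/dx[F] = ∂F/∂x + (∂F/∂y)·y' = 0, solve for y':
  (∂F/∂y)·y' = -∂F/∂x
  dy/dx = -(∂F/∂x)/(∂F/∂y) = -(2 + y/x)/(ln(x))
        = -((2x + y)/x)/(ln(x)) = (-2x - y)/(x·ln(x))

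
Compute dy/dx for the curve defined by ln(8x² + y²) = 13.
Differentiate both sides with respect to x, treating y as y(x). By the chain rule, any term containing y contributes a factor of y' = dy/dx when we differentiate it.

Move every term to one side and write the relation as F(x, y) = 0. Term by term,
  d/dx[ln(8x^2 + y^2)] = (16x + 2y·y')/(8x^2 + y^2)
  d/dx[-13] = 0

The pieces without y' make up ∂F/∂x and the coefficient of y' is ∂F/∂y:
  ∂F/∂x = 16x/(8x^2 + y^2),
  ∂F/∂y = 2y/(8x^2 + y^2).

Since d/dx[F] = ∂F/∂x + (∂F/∂y)·y' = 0, solve for y':
  (∂F/∂y)·y' = -∂F/∂x
  dy/dx = -(∂F/∂x)/(∂F/∂y) = -(16x/(8x^2 + y^2))/(2y/(8x^2 + y^2)) = -8x/y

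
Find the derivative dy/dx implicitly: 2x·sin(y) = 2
Differentiate both sides with respect to x, treating y as y(x). By the chain rule, any term containing y contributes a factor of y' = dy/dx when we differentiate it.

Move every term to one side and write the relation as F(x, y) = 0. Term by term,
  d/dx[2x·sin(y)] = 2x·y'·cos(y) + 2sin(y)
  d/dx[-2] = 0

The pieces without y' make up ∂F/∂x and the coefficient of y' is ∂F/∂y:
  ∂F/∂x = 2sin(y),
  ∂F/∂y = 2x·cos(y).

Since d/dx[F] = ∂F/∂x + (∂F/∂y)·y' = 0, solve for y':
  (∂F/∂y)·y' = -∂F/∂x
  dy/dx = -(∂F/∂x)/(∂F/∂y) = -(2sin(y))/(2x·cos(y)) = -tan(y)/x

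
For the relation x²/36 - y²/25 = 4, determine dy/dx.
Apply d/dx to both sides, remembering that y depends on x. Each occurrence of y therefore brings in a y' = dy/dx via the chain rule.

With F(x, y) equal to the left-hand side minus the right, differentiate F term by term:
  d/dx[x^2/36] = x/18
  d/dx[-y^2/25] = -2y·y'/25
  d/dx[-4] = 0
Adding these up, d/dx[F] = 0 becomes
  (x/18) + (-2y/25)·y' = 0,
so isolating y',
  dy/dx = -(x/18)/(-2y/25) = 25x/(36y)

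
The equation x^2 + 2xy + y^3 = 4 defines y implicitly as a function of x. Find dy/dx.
Differentiate the relation implicitly: treat y = y(x) and apply the chain rule, so every y-derivative picks up a y' = dy/dx factor.

With everything moved to the left-hand side, differentiate term by term:
  d/dx[x^2] = 2x
  d/dx[2xy] = 2x·y' + 2y
  d/dx[y^3] = 3y^2·y'
  d/dx[-4] = 0

Separating the contributions that come from x directly and those that come through y:
  without y':      2x + 2y
  multiplying y':  2x + 3y^2

so (2x + 2y) + (2x + 3y^2)·y' = 0, and therefore
  dy/dx = -(2x + 2y)/(2x + 3y^2) = 2(-x - y)/(2x + 3y^2)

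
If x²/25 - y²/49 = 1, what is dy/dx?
Take d/dx of both sides. Since y is implicitly a function of x, the chain rule attaches a y' = dy/dx factor whenever we differentiate through y.

Set F(x, y) = (left side) − (right side), so the curve is F = 0. Differentiating each term of F:
  d/dx[x^2/25] = 2x/25
  d/dx[-y^2/49] = -2y·y'/49
  d/dx[-1] = 0

Collecting, the y'-free part is the partial derivative in x and the y' coefficient is the partial derivative in y:
  ∂F/∂x = 2x/25
  ∂F/∂y = -2y/49

so d/dx[F(x, y(x))] = ∂F/∂x + (∂F/∂y)·y' = 0. Rearranging,
  dy/dx = -(∂F/∂x)/(∂F/∂y) = -(2x/25)/(-2y/49) = 49x/(25y)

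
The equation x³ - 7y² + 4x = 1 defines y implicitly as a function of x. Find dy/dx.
Apply d/dx to both sides, remembering that y depends on x. Each occurrence of y therefore brings in a y' = dy/dx via the chain rule.

With F(x, y) equal to the left-hand side minus the right, differentiate F term by term:
  d/dx[x^3] = 3x^2
  d/dx[4x] = 4
  d/dx[-7y^2] = -14y·y'
  d/dx[-1] = 0
Adding these up, d/dx[F] = 0 becomes
  (3x^2 + 4) + (-14y)·y' = 0,
so isolating y',
  dy/dx = -(3x^2 + 4)/(-14y) = (3x^2 + 4)/(14y)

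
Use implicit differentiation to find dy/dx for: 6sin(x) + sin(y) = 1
Apply d/dx to both sides, remembering that y depends on x. Each occurrence of y therefore brings in a y' = dy/dx via the chain rule.

With F(x, y) equal to the left-hand side minus the right, differentiate F term by term:
  d/dx[6sin(x)] = 6cos(x)
  d/dx[sin(y)] = y'·cos(y)
  d/dx[-1] = 0
Adding these up, d/dx[F] = 0 becomes
  (6cos(x)) + (cos(y))·y' = 0,
so isolating y',
  dy/dx = -(6cos(x))/(cos(y)) = -6cos(x)/cos(y)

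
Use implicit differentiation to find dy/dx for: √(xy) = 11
Differentiate the relation implicitly: treat y = y(x) and apply the chain rule, so every y-derivative picks up a y' = dy/dx factor.

With everything moved to the left-hand side, differentiate term by term:
  d/dx[√(xy)] = √(xy)(x·y'/2 + y/2)/(xy)
  d/dx[-11] = 0

Separating the contributions that come from x directly and those that come through y:
  without y':      √(xy)/(2x)
  multiplying y':  √(xy)/(2y)

so (√(xy)/(2x)) + (√(xy)/(2y))·y' = 0, and therefore
  dy/dx = -(√(xy)/(2x))/(√(xy)/(2y)) = -y/x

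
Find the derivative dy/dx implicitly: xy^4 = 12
Take d/dx of both sides. Since y is implicitly a function of x, the chain rule attaches a y' = dy/dx factor whenever we differentiate through y.

Set F(x, y) = (left side) − (right side), so the curve is F = 0. Differentiating each term of F:
  d/dx[xy^4] = 4xy^3·y' + y^4
  d/dx[-12] = 0

Collecting, the y'-free part is the partial derivative in x and the y' coefficient is the partial derivative in y:
  ∂F/∂x = y^4
  ∂F/∂y = 4xy^3

so d/dx[F(x, y(x))] = ∂F/∂x + (∂F/∂y)·y' = 0. Rearranging,
  dy/dx = -(∂F/∂x)/(∂F/∂y) = -(y^4)/(4xy^3) = -y/(4x)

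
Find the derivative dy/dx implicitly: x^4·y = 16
Differentiate both sides with respect to x, treating y as y(x). By the chain rule, any term containing y contributes a factor of y' = dy/dx when we differentiate it.

Move every term to one side and write the relation as F(x, y) = 0. Term by term,
  d/dx[x^4y] = x^4·y' + 4x^3y
  d/dx[-16] = 0

The pieces without y' make up ∂F/∂x and the coefficient of y' is ∂F/∂y:
  ∂F/∂x = 4x^3y,
  ∂F/∂y = x^4.

Since d/dx[F] = ∂F/∂x + (∂F/∂y)·y' = 0, solve for y':
  (∂F/∂y)·y' = -∂F/∂x
  dy/dx = -(∂F/∂x)/(∂F/∂y) = -(4x^3y)/(x^4) = -4y/x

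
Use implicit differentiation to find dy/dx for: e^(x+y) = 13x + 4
Take d/dx of both sides. Since y is implicitly a function of x, the chain rule attaches a y' = dy/dx factor whenever we differentiate through y.

Set F(x, y) = (left side) − (right side), so the curve is F = 0. Differentiating each term of F:
  d/dx[-13x] = -13
  d/dx[e^(x + y)] = (y' + 1)·e^(x + y)
  d/dx[-4] = 0

Collecting, the y'-free part is the partial derivative in x and the y' coefficient is the partial derivative in y:
  ∂F/∂x = e^(x + y) - 13
  ∂F/∂y = e^(x + y)

so d/dx[F(x, y(x))] = ∂F/∂x + (∂F/∂y)·y' = 0. Rearranging,
  dy/dx = -(∂F/∂x)/(∂F/∂y) = -(e^(x + y) - 13)/(e^(x + y)) = 13e^(-x - y) - 1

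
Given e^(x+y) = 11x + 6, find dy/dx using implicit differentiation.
Apply d/dx to both sides, remembering that y depends on x. Each occurrence of y therefore brings in a y' = dy/dx via the chain rule.

With F(x, y) equal to the left-hand side minus the right, differentiate F term by term:
  d/dx[-11x] = -11
  d/dx[e^(x + y)] = (y' + 1)·e^(x + y)
  d/dx[-6] = 0
Adding these up, d/dx[F] = 0 becomes
  (e^(x + y) - 11) + (e^(x + y))·y' = 0,
so isolating y',
  dy/dx = -(e^(x + y) - 11)/(e^(x + y)) = 11e^(-x - y) - 1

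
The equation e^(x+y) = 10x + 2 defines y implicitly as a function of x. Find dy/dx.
Differentiate both sides with respect to x, treating y as y(x). By the chain rule, any term containing y contributes a factor of y' = dy/dx when we differentiate it.

Move every term to one side and write the relation as F(x, y) = 0. Term by term,
  d/dx[-10x] = -10
  d/dx[e^(x + y)] = (y' + 1)·e^(x + y)
  d/dx[-2] = 0

The pieces without y' make up ∂F/∂x and the coefficient of y' is ∂F/∂y:
  ∂F/∂x = e^(x + y) - 10,
  ∂F/∂y = e^(x + y).

Since d/dx[F] = ∂F/∂x + (∂F/∂y)·y' = 0, solve for y':
  (∂F/∂y)·y' = -∂F/∂x
  dy/dx = -(∂F/∂x)/(∂F/∂y) = -(e^(x + y) - 10)/(e^(x + y)) = 10e^(-x - y) - 1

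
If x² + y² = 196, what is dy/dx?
Apply d/dx to both sides, remembering that y depends on x. Each occurrence of y therefore brings in a y' = dy/dx via the chain rule.

With F(x, y) equal to the left-hand side minus the right, differentiate F term by term:
  d/dx[x^2] = 2x
  d/dx[y^2] = 2y·y'
  d/dx[-196] = 0
Adding these up, d/dx[F] = 0 becomes
  (2x) + (2y)·y' = 0,
so isolating y',
  dy/dx = -(2x)/(2y) = -x/y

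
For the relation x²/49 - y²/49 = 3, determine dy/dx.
Apply d/dx to both sides, remembering that y depends on x. Each occurrence of y therefore brings in a y' = dy/dx via the chain rule.

With F(x, y) equal to the left-hand side minus the right, differentiate F term by term:
  d/dx[x^2/49] = 2x/49
  d/dx[-y^2/49] = -2y·y'/49
  d/dx[-3] = 0
Adding these up, d/dx[F] = 0 becomes
  (2x/49) + (-2y/49)·y' = 0,
so isolating y',
  dy/dx = -(2x/49)/(-2y/49) = x/y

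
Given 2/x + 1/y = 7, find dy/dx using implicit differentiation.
Differentiate the relation implicitly: treat y = y(x) and apply the chain rule, so every y-derivative picks up a y' = dy/dx factor.

With everything moved to the left-hand side, differentiate term by term:
  d/dx[1/y] = -y'/y^2
  d/dx[2/x] = -2/x^2
  d/dx[-7] = 0

Separating the contributions that come from x directly and those that come through y:
  without y':      -2/x^2
  multiplying y':  -1/y^2

so (-2/x^2) + (-1/y^2)·y' = 0, and therefore
  dy/dx = -(-2/x^2)/(-1/y^2) = -2y^2/x^2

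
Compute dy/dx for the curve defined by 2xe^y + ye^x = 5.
Differentiate both sides with respect to x, treating y as y(x). By the chain rule, any term containing y contributes a factor of y' = dy/dx when we differentiate it.

Move every term to one side and write the relation as F(x, y) = 0. Term by term,
  d/dx[2x·e^(y)] = 2x·y'·e^(y) + 2e^(y)
  d/dx[y·e^(x)] = y·e^(x) + y'·e^(x)
  d/dx[-5] = 0

The pieces without y' make up ∂F/∂x and the coefficient of y' is ∂F/∂y:
  ∂F/∂x = y·e^(x) + 2e^(y),
  ∂F/∂y = 2x·e^(y) + e^(x).

Since d/dx[F] = ∂F/∂x + (∂F/∂y)·y' = 0, solve for y':
  (∂F/∂y)·y' = -∂F/∂x
  dy/dx = -(∂F/∂x)/(∂F/∂y) = -(y·e^(x) + 2e^(y))/(2x·e^(y) + e^(x)) = (-y·e^(x) - 2e^(y))/(2x·e^(y) + e^(x))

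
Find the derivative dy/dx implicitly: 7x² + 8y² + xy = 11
Take d/dx of both sides. Since y is implicitly a function of x, the chain rule attaches a y' = dy/dx factor whenever we differentiate through y.

Set F(x, y) = (left side) − (right side), so the curve is F = 0. Differentiating each term of F:
  d/dx[7x^2] = 14x
  d/dx[xy] = x·y' + y
  d/dx[8y^2] = 16y·y'
  d/dx[-11] = 0

Collecting, the y'-free part is the partial derivative in x and the y' coefficient is the partial derivative in y:
  ∂F/∂x = 14x + y
  ∂F/∂y = x + 16y

so d/dx[F(x, y(x))] = ∂F/∂x + (∂F/∂y)·y' = 0. Rearranging,
  dy/dx = -(∂F/∂x)/(∂F/∂y) = -(14x + y)/(x + 16y) = (-14x - y)/(x + 16y)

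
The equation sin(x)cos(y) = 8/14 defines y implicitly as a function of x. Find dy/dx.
Differentiate both sides with respect to x, treating y as y(x). By the chain rule, any term containing y contributes a factor of y' = dy/dx when we differentiate it.

Move every term to one side and write the relation as F(x, y) = 0. Term by term,
  d/dx[sin(x)·cos(y)] = -y'·sin(x)·sin(y) + cos(x)·cos(y)
  d/dx[-4/7] = 0

The pieces without y' make up ∂F/∂x and the coefficient of y' is ∂F/∂y:
  ∂F/∂x = cos(x)·cos(y),
  ∂F/∂y = -sin(x)·sin(y).

Since d/dx[F] = ∂F/∂x + (∂F/∂y)·y' = 0, solve for y':
  (∂F/∂y)·y' = -∂F/∂x
  dy/dx = -(∂F/∂x)/(∂F/∂y) = -(cos(x)·cos(y))/(-sin(x)·sin(y)) = 1/(tan(x)·tan(y))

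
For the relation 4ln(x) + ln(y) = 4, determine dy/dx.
Differentiate the relation implicitly: treat y = y(x) and apply the chain rule, so every y-derivative picks up a y' = dy/dx factor.

With everything moved to the left-hand side, differentiate term by term:
  d/dx[4ln(x)] = 4/x
  d/dx[ln(y)] = y'/y
  d/dx[-4] = 0

Separating the contributions that come from x directly and those that come through y:
  without y':      4/x
  multiplying y':  1/y

so (4/x) + (1/y)·y' = 0, and therefore
  dy/dx = -(4/x)/(1/y) = -4y/x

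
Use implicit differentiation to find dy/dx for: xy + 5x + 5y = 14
Differentiate the relation implicitly: treat y = y(x) and apply the chain rule, so every y-derivative picks up a y' = dy/dx factor.

With everything moved to the left-hand side, differentiate term by term:
  d/dx[xy] = x·y' + y
  d/dx[5x] = 5
  d/dx[5y] = 5·y'
  d/dx[-14] = 0

Separating the contributions that come from x directly and those that come through y:
  without y':      y + 5
  multiplying y':  x + 5

so (y + 5) + (x + 5)·y' = 0, and therefore
  dy/dx = -(y + 5)/(x + 5) = (-y - 5)/(x + 5)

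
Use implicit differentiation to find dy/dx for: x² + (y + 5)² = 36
Differentiate the relation implicitly: treat y = y(x) and apply the chain rule, so every y-derivative picks up a y' = dy/dx factor.

With everything moved to the left-hand side, differentiate term by term:
  d/dx[x^2] = 2x
  d/dx[(y + 5)^2] = 2·y'(y + 5)
  d/dx[-36] = 0

Separating the contributions that come from x directly and those that come through y:
  without y':      2x
  multiplying y':  2y + 10

so (2x) + (2y + 10)·y' = 0, and therefore
  dy/dx = -(2x)/(2y + 10) = -x/(y + 5)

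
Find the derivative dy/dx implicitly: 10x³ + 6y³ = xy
Apply d/dx to both sides, remembering that y depends on x. Each occurrence of y therefore brings in a y' = dy/dx via the chain rule.

With F(x, y) equal to the left-hand side minus the right, differentiate F term by term:
  d/dx[10x^3] = 30x^2
  d/dx[-xy] = -x·y' - y
  d/dx[6y^3] = 18y^2·y'
Adding these up, d/dx[F] = 0 becomes
  (30x^2 - y) + (-x + 18y^2)·y' = 0,
so isolating y',
  dy/dx = -(30x^2 - y)/(-x + 18y^2) = (30x^2 - y)/(x - 18y^2)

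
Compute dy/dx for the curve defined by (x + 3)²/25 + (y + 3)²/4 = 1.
Differentiate both sides with respect to x, treating y as y(x). By the chain rule, any term containing y contributes a factor of y' = dy/dx when we differentiate it.

Move every term to one side and write the relation as F(x, y) = 0. Term by term,
  d/dx[(x + 3)^2/25] = 2x/25 + 6/25
  d/dx[(y + 3)^2/4] = y'(y + 3)/2
  d/dx[-1] = 0

The pieces without y' make up ∂F/∂x and the coefficient of y' is ∂F/∂y:
  ∂F/∂x = 2x/25 + 6/25,
  ∂F/∂y = y/2 + 3/2.

Since d/dx[F] = ∂F/∂x + (∂F/∂y)·y' = 0, solve for y':
  (∂F/∂y)·y' = -∂F/∂x
  dy/dx = -(∂F/∂x)/(∂F/∂y) = -(2x/25 + 6/25)/(y/2 + 3/2)
        = -(2(x + 3)/25)/((y + 3)/2) = 4(-x - 3)/(25(y + 3))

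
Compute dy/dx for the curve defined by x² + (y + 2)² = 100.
Apply d/dx to both sides, remembering that y depends on x. Each occurrence of y therefore brings in a y' = dy/dx via the chain rule.

With F(x, y) equal to the left-hand side minus the right, differentiate F term by term:
  d/dx[x^2] = 2x
  d/dx[(y + 2)^2] = 2·y'(y + 2)
  d/dx[-100] = 0
Adding these up, d/dx[F] = 0 becomes
  (2x) + (2y + 4)·y' = 0,
so isolating y',
  dy/dx = -(2x)/(2y + 4) = -x/(y + 2)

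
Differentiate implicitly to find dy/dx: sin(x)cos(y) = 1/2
Differentiate both sides with respect to x, treating y as y(x). By the chain rule, any term containing y contributes a factor of y' = dy/dx when we differentiate it.

Move every term to one side and write the relation as F(x, y) = 0. Term by term,
  d/dx[sin(x)·cos(y)] = -y'·sin(x)·sin(y) + cos(x)·cos(y)
  d/dx[-1/2] = 0

The pieces without y' make up ∂F/∂x and the coefficient of y' is ∂F/∂y:
  ∂F/∂x = cos(x)·cos(y),
  ∂F/∂y = -sin(x)·sin(y).

Since d/dx[F] = ∂F/∂x + (∂F/∂y)·y' = 0, solve for y':
  (∂F/∂y)·y' = -∂F/∂x
  dy/dx = -(∂F/∂x)/(∂F/∂y) = -(cos(x)·cos(y))/(-sin(x)·sin(y)) = 1/(tan(x)·tan(y))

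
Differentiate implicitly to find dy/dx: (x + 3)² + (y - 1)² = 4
Differentiate the relation implicitly: treat y = y(x) and apply the chain rule, so every y-derivative picks up a y' = dy/dx factor.

With everything moved to the left-hand side, differentiate term by term:
  d/dx[(x + 3)^2] = 2x + 6
  d/dx[(y - 1)^2] = 2·y'(y - 1)
  d/dx[-4] = 0

Separating the contributions that come from x directly and those that come through y:
  without y':      2x + 6
  multiplying y':  2y - 2

so (2x + 6) + (2y - 2)·y' = 0, and therefore
  dy/dx = -(2x + 6)/(2y - 2) = (-x - 3)/(y - 1)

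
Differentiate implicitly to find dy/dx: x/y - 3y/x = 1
Take d/dx of both sides. Since y is implicitly a function of x, the chain rule attaches a y' = dy/dx factor whenever we differentiate through y.

Set F(x, y) = (left side) − (right side), so the curve is F = 0. Differentiating each term of F:
  d/dx[x/y] = -x·y'/y^2 + 1/y
  d/dx[-3y/x] = -3·y'/x + 3y/x^2
  d/dx[-1] = 0

Collecting, the y'-free part is the partial derivative in x and the y' coefficient is the partial derivative in y:
  ∂F/∂x = 1/y + 3y/x^2
  ∂F/∂y = -x/y^2 - 3/x

so d/dx[F(x, y(x))] = ∂F/∂x + (∂F/∂y)·y' = 0. Rearranging,
  dy/dx = -(∂F/∂x)/(∂F/∂y) = -(1/y + 3y/x^2)/(-x/y^2 - 3/x)
        = -((x^2 + 3y^2)/(x^2y))/(-(x^2 + 3y^2)/(xy^2)) = y/x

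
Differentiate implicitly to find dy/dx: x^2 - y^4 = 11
Take d/dx of both sides. Since y is implicitly a function of x, the chain rule attaches a y' = dy/dx factor whenever we differentiate through y.

Set F(x, y) = (left side) − (right side), so the curve is F = 0. Differentiating each term of F:
  d/dx[x^2] = 2x
  d/dx[-y^4] = -4y^3·y'
  d/dx[-11] = 0

Collecting, the y'-free part is the partial derivative in x and the y' coefficient is the partial derivative in y:
  ∂F/∂x = 2x
  ∂F/∂y = -4y^3

so d/dx[F(x, y(x))] = ∂F/∂x + (∂F/∂y)·y' = 0. Rearranging,
  dy/dx = -(∂F/∂x)/(∂F/∂y) = -(2x)/(-4y^3) = x/(2y^3)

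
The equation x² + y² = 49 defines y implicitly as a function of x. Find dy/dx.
Take d/dx of both sides. Since y is implicitly a function of x, the chain rule attaches a y' = dy/dx factor whenever we differentiate through y.

Set F(x, y) = (left side) − (right side), so the curve is F = 0. Differentiating each term of F:
  d/dx[x^2] = 2x
  d/dx[y^2] = 2y·y'
  d/dx[-49] = 0

Collecting, the y'-free part is the partial derivative in x and the y' coefficient is the partial derivative in y:
  ∂F/∂x = 2x
  ∂F/∂y = 2y

so d/dx[F(x, y(x))] = ∂F/∂x + (∂F/∂y)·y' = 0. Rearranging,
  dy/dx = -(∂F/∂x)/(∂F/∂y) = -(2x)/(2y) = -x/y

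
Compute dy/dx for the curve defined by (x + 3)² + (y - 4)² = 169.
Take d/dx of both sides. Since y is implicitly a function of x, the chain rule attaches a y' = dy/dx factor whenever we differentiate through y.

Set F(x, y) = (left side) − (right side), so the curve is F = 0. Differentiating each term of F:
  d/dx[(x + 3)^2] = 2x + 6
  d/dx[(y - 4)^2] = 2·y'(y - 4)
  d/dx[-169] = 0

Collecting, the y'-free part is the partial derivative in x and the y' coefficient is the partial derivative in y:
  ∂F/∂x = 2x + 6
  ∂F/∂y = 2y - 8

so d/dx[F(x, y(x))] = ∂F/∂x + (∂F/∂y)·y' = 0. Rearranging,
  dy/dx = -(∂F/∂x)/(∂F/∂y) = -(2x + 6)/(2y - 8) = (-x - 3)/(y - 4)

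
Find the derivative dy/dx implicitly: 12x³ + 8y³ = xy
Differentiate the relation implicitly: treat y = y(x) and apply the chain rule, so every y-derivative picks up a y' = dy/dx factor.

With everything moved to the left-hand side, differentiate term by term:
  d/dx[12x^3] = 36x^2
  d/dx[-xy] = -x·y' - y
  d/dx[8y^3] = 24y^2·y'

Separating the contributions that come from x directly and those that come through y:
  without y':      36x^2 - y
  multiplying y':  -x + 24y^2

so (36x^2 - y) + (-x + 24y^2)·y' = 0, and therefore
  dy/dx = -(36x^2 - y)/(-x + 24y^2) = (36x^2 - y)/(x - 24y^2)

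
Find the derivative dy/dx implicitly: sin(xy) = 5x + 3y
Take d/dx of both sides. Since y is implicitly a function of x, the chain rule attaches a y' = dy/dx factor whenever we differentiate through y.

Set F(x, y) = (left side) − (right side), so the curve is F = 0. Differentiating each term of F:
  d/dx[-5x] = -5
  d/dx[-3y] = -3·y'
  d/dx[sin(xy)] = (x·y' + y)·cos(xy)

Collecting, the y'-free part is the partial derivative in x and the y' coefficient is the partial derivative in y:
  ∂F/∂x = y·cos(xy) - 5
  ∂F/∂y = x·cos(xy) - 3

so d/dx[F(x, y(x))] = ∂F/∂x + (∂F/∂y)·y' = 0. Rearranging,
  dy/dx = -(∂F/∂x)/(∂F/∂y) = -(y·cos(xy) - 5)/(x·cos(xy) - 3) = (-y·cos(xy) + 5)/(x·cos(xy) - 3)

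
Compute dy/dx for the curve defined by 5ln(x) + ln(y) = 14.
Differentiate the relation implicitly: treat y = y(x) and apply the chain rule, so every y-derivative picks up a y' = dy/dx factor.

With everything moved to the left-hand side, differentiate term by term:
  d/dx[5ln(x)] = 5/x
  d/dx[ln(y)] = y'/y
  d/dx[-14] = 0

Separating the contributions that come from x directly and those that come through y:
  without y':      5/x
  multiplying y':  1/y

so (5/x) + (1/y)·y' = 0, and therefore
  dy/dx = -(5/x)/(1/y) = -5y/x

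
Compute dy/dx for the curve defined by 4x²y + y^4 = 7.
Differentiate both sides with respect to x, treating y as y(x). By the chain rule, any term containing y contributes a factor of y' = dy/dx when we differentiate it.

Move every term to one side and write the relation as F(x, y) = 0. Term by term,
  d/dx[4x^2y] = 4x^2·y' + 8xy
  d/dx[y^4] = 4y^3·y'
  d/dx[-7] = 0

The pieces without y' make up ∂F/∂x and the coefficient of y' is ∂F/∂y:
  ∂F/∂x = 8xy,
  ∂F/∂y = 4x^2 + 4y^3.

Since d/dx[F] = ∂F/∂x + (∂F/∂y)·y' = 0, solve for y':
  (∂F/∂y)·y' = -∂F/∂x
  dy/dx = -(∂F/∂x)/(∂F/∂y) = -(8xy)/(4x^2 + 4y^3) = -2xy/(x^2 + y^3)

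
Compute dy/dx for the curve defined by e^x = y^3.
Take d/dx of both sides. Since y is implicitly a function of x, the chain rule attaches a y' = dy/dx factor whenever we differentiate through y.

Set F(x, y) = (left side) − (right side), so the curve is F = 0. Differentiating each term of F:
  d/dx[-y^3] = -3y^2·y'
  d/dx[e^(x)] = e^(x)

Collecting, the y'-free part is the partial derivative in x and the y' coefficient is the partial derivative in y:
  ∂F/∂x = e^(x)
  ∂F/∂y = -3y^2

so d/dx[F(x, y(x))] = ∂F/∂x + (∂F/∂y)·y' = 0. Rearranging,
  dy/dx = -(∂F/∂x)/(∂F/∂y) = -(e^(x))/(-3y^2) = e^(x)/(3y^2)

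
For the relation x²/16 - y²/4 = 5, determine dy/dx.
Apply d/dx to both sides, remembering that y depends on x. Each occurrence of y therefore brings in a y' = dy/dx via the chain rule.

With F(x, y) equal to the left-hand side minus the right, differentiate F term by term:
  d/dx[x^2/16] = x/8
  d/dx[-y^2/4] = -y·y'/2
  d/dx[-5] = 0
Adding these up, d/dx[F] = 0 becomes
  (x/8) + (-y/2)·y' = 0,
so isolating y',
  dy/dx = -(x/8)/(-y/2) = x/(4y)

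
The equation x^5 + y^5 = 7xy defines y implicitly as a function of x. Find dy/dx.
Apply d/dx to both sides, remembering that y depends on x. Each occurrence of y therefore brings in a y' = dy/dx via the chain rule.

With F(x, y) equal to the left-hand side minus the right, differentiate F term by term:
  d/dx[x^5] = 5x^4
  d/dx[-7xy] = -7x·y' - 7y
  d/dx[y^5] = 5y^4·y'
Adding these up, d/dx[F] = 0 becomes
  (5x^4 - 7y) + (-7x + 5y^4)·y' = 0,
so isolating y',
  dy/dx = -(5x^4 - 7y)/(-7x + 5y^4) = (5x^4 - 7y)/(7x - 5y^4)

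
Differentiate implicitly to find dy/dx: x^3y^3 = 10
Apply d/dx to both sides, remembering that y depends on x. Each occurrence of y therefore brings in a y' = dy/dx via the chain rule.

With F(x, y) equal to the left-hand side minus the right, differentiate F term by term:
  d/dx[x^3y^3] = 3x^3y^2·y' + 3x^2y^3
  d/dx[-10] = 0
Adding these up, d/dx[F] = 0 becomes
  (3x^2y^3) + (3x^3y^2)·y' = 0,
so isolating y',
  dy/dx = -(3x^2y^3)/(3x^3y^2) = -y/x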